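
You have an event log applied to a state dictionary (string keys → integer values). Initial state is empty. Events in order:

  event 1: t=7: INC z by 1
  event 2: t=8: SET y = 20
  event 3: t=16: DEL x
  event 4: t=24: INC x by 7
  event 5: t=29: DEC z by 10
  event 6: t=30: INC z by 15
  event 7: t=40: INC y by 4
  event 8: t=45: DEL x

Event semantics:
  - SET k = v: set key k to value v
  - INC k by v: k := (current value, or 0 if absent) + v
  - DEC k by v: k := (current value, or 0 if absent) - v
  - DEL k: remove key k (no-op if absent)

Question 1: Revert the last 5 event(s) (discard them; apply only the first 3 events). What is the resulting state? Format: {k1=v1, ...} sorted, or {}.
Answer: {y=20, z=1}

Derivation:
Keep first 3 events (discard last 5):
  after event 1 (t=7: INC z by 1): {z=1}
  after event 2 (t=8: SET y = 20): {y=20, z=1}
  after event 3 (t=16: DEL x): {y=20, z=1}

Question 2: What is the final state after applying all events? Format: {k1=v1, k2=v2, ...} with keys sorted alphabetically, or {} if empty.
  after event 1 (t=7: INC z by 1): {z=1}
  after event 2 (t=8: SET y = 20): {y=20, z=1}
  after event 3 (t=16: DEL x): {y=20, z=1}
  after event 4 (t=24: INC x by 7): {x=7, y=20, z=1}
  after event 5 (t=29: DEC z by 10): {x=7, y=20, z=-9}
  after event 6 (t=30: INC z by 15): {x=7, y=20, z=6}
  after event 7 (t=40: INC y by 4): {x=7, y=24, z=6}
  after event 8 (t=45: DEL x): {y=24, z=6}

Answer: {y=24, z=6}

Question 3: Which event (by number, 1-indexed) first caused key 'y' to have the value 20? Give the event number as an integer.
Looking for first event where y becomes 20:
  event 2: y (absent) -> 20  <-- first match

Answer: 2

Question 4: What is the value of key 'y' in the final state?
Answer: 24

Derivation:
Track key 'y' through all 8 events:
  event 1 (t=7: INC z by 1): y unchanged
  event 2 (t=8: SET y = 20): y (absent) -> 20
  event 3 (t=16: DEL x): y unchanged
  event 4 (t=24: INC x by 7): y unchanged
  event 5 (t=29: DEC z by 10): y unchanged
  event 6 (t=30: INC z by 15): y unchanged
  event 7 (t=40: INC y by 4): y 20 -> 24
  event 8 (t=45: DEL x): y unchanged
Final: y = 24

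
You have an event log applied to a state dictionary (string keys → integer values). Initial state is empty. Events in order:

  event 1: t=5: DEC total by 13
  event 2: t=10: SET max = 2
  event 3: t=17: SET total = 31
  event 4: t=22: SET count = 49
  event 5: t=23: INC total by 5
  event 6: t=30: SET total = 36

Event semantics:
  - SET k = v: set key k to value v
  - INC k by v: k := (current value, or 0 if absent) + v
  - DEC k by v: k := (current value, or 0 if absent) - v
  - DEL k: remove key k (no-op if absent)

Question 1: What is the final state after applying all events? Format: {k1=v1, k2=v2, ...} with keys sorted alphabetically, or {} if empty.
  after event 1 (t=5: DEC total by 13): {total=-13}
  after event 2 (t=10: SET max = 2): {max=2, total=-13}
  after event 3 (t=17: SET total = 31): {max=2, total=31}
  after event 4 (t=22: SET count = 49): {count=49, max=2, total=31}
  after event 5 (t=23: INC total by 5): {count=49, max=2, total=36}
  after event 6 (t=30: SET total = 36): {count=49, max=2, total=36}

Answer: {count=49, max=2, total=36}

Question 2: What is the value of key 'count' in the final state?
Answer: 49

Derivation:
Track key 'count' through all 6 events:
  event 1 (t=5: DEC total by 13): count unchanged
  event 2 (t=10: SET max = 2): count unchanged
  event 3 (t=17: SET total = 31): count unchanged
  event 4 (t=22: SET count = 49): count (absent) -> 49
  event 5 (t=23: INC total by 5): count unchanged
  event 6 (t=30: SET total = 36): count unchanged
Final: count = 49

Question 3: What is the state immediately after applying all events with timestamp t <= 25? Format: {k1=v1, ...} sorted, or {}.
Apply events with t <= 25 (5 events):
  after event 1 (t=5: DEC total by 13): {total=-13}
  after event 2 (t=10: SET max = 2): {max=2, total=-13}
  after event 3 (t=17: SET total = 31): {max=2, total=31}
  after event 4 (t=22: SET count = 49): {count=49, max=2, total=31}
  after event 5 (t=23: INC total by 5): {count=49, max=2, total=36}

Answer: {count=49, max=2, total=36}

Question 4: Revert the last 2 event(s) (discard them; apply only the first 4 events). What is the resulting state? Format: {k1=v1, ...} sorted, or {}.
Keep first 4 events (discard last 2):
  after event 1 (t=5: DEC total by 13): {total=-13}
  after event 2 (t=10: SET max = 2): {max=2, total=-13}
  after event 3 (t=17: SET total = 31): {max=2, total=31}
  after event 4 (t=22: SET count = 49): {count=49, max=2, total=31}

Answer: {count=49, max=2, total=31}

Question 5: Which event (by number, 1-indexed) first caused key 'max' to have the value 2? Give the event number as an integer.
Looking for first event where max becomes 2:
  event 2: max (absent) -> 2  <-- first match

Answer: 2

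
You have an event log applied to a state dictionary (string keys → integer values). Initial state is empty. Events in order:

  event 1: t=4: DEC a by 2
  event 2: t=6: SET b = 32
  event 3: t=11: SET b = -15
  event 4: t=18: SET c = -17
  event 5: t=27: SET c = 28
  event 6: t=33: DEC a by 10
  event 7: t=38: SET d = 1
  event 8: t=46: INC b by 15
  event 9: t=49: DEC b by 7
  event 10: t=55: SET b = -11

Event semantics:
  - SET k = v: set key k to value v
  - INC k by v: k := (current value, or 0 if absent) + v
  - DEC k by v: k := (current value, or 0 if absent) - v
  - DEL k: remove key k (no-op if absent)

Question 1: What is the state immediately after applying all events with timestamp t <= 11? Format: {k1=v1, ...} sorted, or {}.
Answer: {a=-2, b=-15}

Derivation:
Apply events with t <= 11 (3 events):
  after event 1 (t=4: DEC a by 2): {a=-2}
  after event 2 (t=6: SET b = 32): {a=-2, b=32}
  after event 3 (t=11: SET b = -15): {a=-2, b=-15}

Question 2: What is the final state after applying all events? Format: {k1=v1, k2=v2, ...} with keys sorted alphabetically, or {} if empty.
Answer: {a=-12, b=-11, c=28, d=1}

Derivation:
  after event 1 (t=4: DEC a by 2): {a=-2}
  after event 2 (t=6: SET b = 32): {a=-2, b=32}
  after event 3 (t=11: SET b = -15): {a=-2, b=-15}
  after event 4 (t=18: SET c = -17): {a=-2, b=-15, c=-17}
  after event 5 (t=27: SET c = 28): {a=-2, b=-15, c=28}
  after event 6 (t=33: DEC a by 10): {a=-12, b=-15, c=28}
  after event 7 (t=38: SET d = 1): {a=-12, b=-15, c=28, d=1}
  after event 8 (t=46: INC b by 15): {a=-12, b=0, c=28, d=1}
  after event 9 (t=49: DEC b by 7): {a=-12, b=-7, c=28, d=1}
  after event 10 (t=55: SET b = -11): {a=-12, b=-11, c=28, d=1}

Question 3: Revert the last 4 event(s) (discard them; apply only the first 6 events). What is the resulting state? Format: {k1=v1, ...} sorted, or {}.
Answer: {a=-12, b=-15, c=28}

Derivation:
Keep first 6 events (discard last 4):
  after event 1 (t=4: DEC a by 2): {a=-2}
  after event 2 (t=6: SET b = 32): {a=-2, b=32}
  after event 3 (t=11: SET b = -15): {a=-2, b=-15}
  after event 4 (t=18: SET c = -17): {a=-2, b=-15, c=-17}
  after event 5 (t=27: SET c = 28): {a=-2, b=-15, c=28}
  after event 6 (t=33: DEC a by 10): {a=-12, b=-15, c=28}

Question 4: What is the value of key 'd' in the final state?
Track key 'd' through all 10 events:
  event 1 (t=4: DEC a by 2): d unchanged
  event 2 (t=6: SET b = 32): d unchanged
  event 3 (t=11: SET b = -15): d unchanged
  event 4 (t=18: SET c = -17): d unchanged
  event 5 (t=27: SET c = 28): d unchanged
  event 6 (t=33: DEC a by 10): d unchanged
  event 7 (t=38: SET d = 1): d (absent) -> 1
  event 8 (t=46: INC b by 15): d unchanged
  event 9 (t=49: DEC b by 7): d unchanged
  event 10 (t=55: SET b = -11): d unchanged
Final: d = 1

Answer: 1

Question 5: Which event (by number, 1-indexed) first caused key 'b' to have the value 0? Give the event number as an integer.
Answer: 8

Derivation:
Looking for first event where b becomes 0:
  event 2: b = 32
  event 3: b = -15
  event 4: b = -15
  event 5: b = -15
  event 6: b = -15
  event 7: b = -15
  event 8: b -15 -> 0  <-- first match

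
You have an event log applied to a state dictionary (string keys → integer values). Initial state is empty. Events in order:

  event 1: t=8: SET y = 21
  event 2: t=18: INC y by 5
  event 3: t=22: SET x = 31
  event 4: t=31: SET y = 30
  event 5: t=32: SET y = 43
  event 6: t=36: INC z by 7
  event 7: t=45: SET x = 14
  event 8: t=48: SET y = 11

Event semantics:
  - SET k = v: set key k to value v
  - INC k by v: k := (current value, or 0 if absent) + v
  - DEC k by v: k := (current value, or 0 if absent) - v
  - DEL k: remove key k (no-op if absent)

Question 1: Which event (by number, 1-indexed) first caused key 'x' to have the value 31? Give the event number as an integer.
Answer: 3

Derivation:
Looking for first event where x becomes 31:
  event 3: x (absent) -> 31  <-- first match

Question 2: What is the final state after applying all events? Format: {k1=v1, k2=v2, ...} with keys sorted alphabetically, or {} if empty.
Answer: {x=14, y=11, z=7}

Derivation:
  after event 1 (t=8: SET y = 21): {y=21}
  after event 2 (t=18: INC y by 5): {y=26}
  after event 3 (t=22: SET x = 31): {x=31, y=26}
  after event 4 (t=31: SET y = 30): {x=31, y=30}
  after event 5 (t=32: SET y = 43): {x=31, y=43}
  after event 6 (t=36: INC z by 7): {x=31, y=43, z=7}
  after event 7 (t=45: SET x = 14): {x=14, y=43, z=7}
  after event 8 (t=48: SET y = 11): {x=14, y=11, z=7}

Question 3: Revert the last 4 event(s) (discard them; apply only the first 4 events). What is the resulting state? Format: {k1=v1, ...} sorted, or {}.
Answer: {x=31, y=30}

Derivation:
Keep first 4 events (discard last 4):
  after event 1 (t=8: SET y = 21): {y=21}
  after event 2 (t=18: INC y by 5): {y=26}
  after event 3 (t=22: SET x = 31): {x=31, y=26}
  after event 4 (t=31: SET y = 30): {x=31, y=30}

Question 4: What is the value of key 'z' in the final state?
Track key 'z' through all 8 events:
  event 1 (t=8: SET y = 21): z unchanged
  event 2 (t=18: INC y by 5): z unchanged
  event 3 (t=22: SET x = 31): z unchanged
  event 4 (t=31: SET y = 30): z unchanged
  event 5 (t=32: SET y = 43): z unchanged
  event 6 (t=36: INC z by 7): z (absent) -> 7
  event 7 (t=45: SET x = 14): z unchanged
  event 8 (t=48: SET y = 11): z unchanged
Final: z = 7

Answer: 7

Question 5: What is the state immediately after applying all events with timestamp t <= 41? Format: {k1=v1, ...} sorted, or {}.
Apply events with t <= 41 (6 events):
  after event 1 (t=8: SET y = 21): {y=21}
  after event 2 (t=18: INC y by 5): {y=26}
  after event 3 (t=22: SET x = 31): {x=31, y=26}
  after event 4 (t=31: SET y = 30): {x=31, y=30}
  after event 5 (t=32: SET y = 43): {x=31, y=43}
  after event 6 (t=36: INC z by 7): {x=31, y=43, z=7}

Answer: {x=31, y=43, z=7}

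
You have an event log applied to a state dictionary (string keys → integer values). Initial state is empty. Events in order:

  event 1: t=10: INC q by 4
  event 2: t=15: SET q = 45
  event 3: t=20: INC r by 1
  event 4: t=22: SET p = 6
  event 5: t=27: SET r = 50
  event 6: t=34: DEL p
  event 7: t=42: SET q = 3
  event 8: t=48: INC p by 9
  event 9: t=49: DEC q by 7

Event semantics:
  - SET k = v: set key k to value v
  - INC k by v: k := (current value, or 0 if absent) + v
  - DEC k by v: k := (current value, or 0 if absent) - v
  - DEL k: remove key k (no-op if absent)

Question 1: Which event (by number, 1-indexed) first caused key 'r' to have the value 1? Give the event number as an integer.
Looking for first event where r becomes 1:
  event 3: r (absent) -> 1  <-- first match

Answer: 3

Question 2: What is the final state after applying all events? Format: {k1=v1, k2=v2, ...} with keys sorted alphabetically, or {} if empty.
  after event 1 (t=10: INC q by 4): {q=4}
  after event 2 (t=15: SET q = 45): {q=45}
  after event 3 (t=20: INC r by 1): {q=45, r=1}
  after event 4 (t=22: SET p = 6): {p=6, q=45, r=1}
  after event 5 (t=27: SET r = 50): {p=6, q=45, r=50}
  after event 6 (t=34: DEL p): {q=45, r=50}
  after event 7 (t=42: SET q = 3): {q=3, r=50}
  after event 8 (t=48: INC p by 9): {p=9, q=3, r=50}
  after event 9 (t=49: DEC q by 7): {p=9, q=-4, r=50}

Answer: {p=9, q=-4, r=50}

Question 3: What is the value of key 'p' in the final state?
Track key 'p' through all 9 events:
  event 1 (t=10: INC q by 4): p unchanged
  event 2 (t=15: SET q = 45): p unchanged
  event 3 (t=20: INC r by 1): p unchanged
  event 4 (t=22: SET p = 6): p (absent) -> 6
  event 5 (t=27: SET r = 50): p unchanged
  event 6 (t=34: DEL p): p 6 -> (absent)
  event 7 (t=42: SET q = 3): p unchanged
  event 8 (t=48: INC p by 9): p (absent) -> 9
  event 9 (t=49: DEC q by 7): p unchanged
Final: p = 9

Answer: 9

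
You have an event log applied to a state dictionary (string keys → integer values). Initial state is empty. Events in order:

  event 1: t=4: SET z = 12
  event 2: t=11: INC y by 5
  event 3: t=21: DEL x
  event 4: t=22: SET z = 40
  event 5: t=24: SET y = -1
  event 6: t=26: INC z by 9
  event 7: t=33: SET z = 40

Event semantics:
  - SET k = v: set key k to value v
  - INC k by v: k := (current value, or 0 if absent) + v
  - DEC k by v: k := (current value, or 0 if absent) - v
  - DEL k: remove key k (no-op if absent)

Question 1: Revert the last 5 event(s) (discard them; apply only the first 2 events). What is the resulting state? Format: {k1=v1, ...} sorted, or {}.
Answer: {y=5, z=12}

Derivation:
Keep first 2 events (discard last 5):
  after event 1 (t=4: SET z = 12): {z=12}
  after event 2 (t=11: INC y by 5): {y=5, z=12}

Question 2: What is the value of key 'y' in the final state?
Answer: -1

Derivation:
Track key 'y' through all 7 events:
  event 1 (t=4: SET z = 12): y unchanged
  event 2 (t=11: INC y by 5): y (absent) -> 5
  event 3 (t=21: DEL x): y unchanged
  event 4 (t=22: SET z = 40): y unchanged
  event 5 (t=24: SET y = -1): y 5 -> -1
  event 6 (t=26: INC z by 9): y unchanged
  event 7 (t=33: SET z = 40): y unchanged
Final: y = -1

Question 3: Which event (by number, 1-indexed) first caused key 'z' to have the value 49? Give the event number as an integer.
Looking for first event where z becomes 49:
  event 1: z = 12
  event 2: z = 12
  event 3: z = 12
  event 4: z = 40
  event 5: z = 40
  event 6: z 40 -> 49  <-- first match

Answer: 6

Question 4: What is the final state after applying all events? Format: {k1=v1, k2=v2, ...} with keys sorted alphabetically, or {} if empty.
  after event 1 (t=4: SET z = 12): {z=12}
  after event 2 (t=11: INC y by 5): {y=5, z=12}
  after event 3 (t=21: DEL x): {y=5, z=12}
  after event 4 (t=22: SET z = 40): {y=5, z=40}
  after event 5 (t=24: SET y = -1): {y=-1, z=40}
  after event 6 (t=26: INC z by 9): {y=-1, z=49}
  after event 7 (t=33: SET z = 40): {y=-1, z=40}

Answer: {y=-1, z=40}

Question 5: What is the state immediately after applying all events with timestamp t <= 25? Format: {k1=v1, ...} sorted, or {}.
Apply events with t <= 25 (5 events):
  after event 1 (t=4: SET z = 12): {z=12}
  after event 2 (t=11: INC y by 5): {y=5, z=12}
  after event 3 (t=21: DEL x): {y=5, z=12}
  after event 4 (t=22: SET z = 40): {y=5, z=40}
  after event 5 (t=24: SET y = -1): {y=-1, z=40}

Answer: {y=-1, z=40}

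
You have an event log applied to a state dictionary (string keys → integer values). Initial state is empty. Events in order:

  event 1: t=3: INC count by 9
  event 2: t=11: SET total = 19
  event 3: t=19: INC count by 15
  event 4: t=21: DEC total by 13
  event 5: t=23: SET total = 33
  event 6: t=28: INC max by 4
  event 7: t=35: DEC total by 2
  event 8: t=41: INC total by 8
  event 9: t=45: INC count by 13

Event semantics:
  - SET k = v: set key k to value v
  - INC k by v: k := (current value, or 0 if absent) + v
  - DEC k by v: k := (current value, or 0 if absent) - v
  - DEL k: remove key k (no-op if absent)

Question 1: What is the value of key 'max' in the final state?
Track key 'max' through all 9 events:
  event 1 (t=3: INC count by 9): max unchanged
  event 2 (t=11: SET total = 19): max unchanged
  event 3 (t=19: INC count by 15): max unchanged
  event 4 (t=21: DEC total by 13): max unchanged
  event 5 (t=23: SET total = 33): max unchanged
  event 6 (t=28: INC max by 4): max (absent) -> 4
  event 7 (t=35: DEC total by 2): max unchanged
  event 8 (t=41: INC total by 8): max unchanged
  event 9 (t=45: INC count by 13): max unchanged
Final: max = 4

Answer: 4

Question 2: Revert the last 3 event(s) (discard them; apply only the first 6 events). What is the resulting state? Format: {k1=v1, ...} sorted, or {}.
Keep first 6 events (discard last 3):
  after event 1 (t=3: INC count by 9): {count=9}
  after event 2 (t=11: SET total = 19): {count=9, total=19}
  after event 3 (t=19: INC count by 15): {count=24, total=19}
  after event 4 (t=21: DEC total by 13): {count=24, total=6}
  after event 5 (t=23: SET total = 33): {count=24, total=33}
  after event 6 (t=28: INC max by 4): {count=24, max=4, total=33}

Answer: {count=24, max=4, total=33}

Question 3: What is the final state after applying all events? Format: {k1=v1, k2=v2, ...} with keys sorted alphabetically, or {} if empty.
  after event 1 (t=3: INC count by 9): {count=9}
  after event 2 (t=11: SET total = 19): {count=9, total=19}
  after event 3 (t=19: INC count by 15): {count=24, total=19}
  after event 4 (t=21: DEC total by 13): {count=24, total=6}
  after event 5 (t=23: SET total = 33): {count=24, total=33}
  after event 6 (t=28: INC max by 4): {count=24, max=4, total=33}
  after event 7 (t=35: DEC total by 2): {count=24, max=4, total=31}
  after event 8 (t=41: INC total by 8): {count=24, max=4, total=39}
  after event 9 (t=45: INC count by 13): {count=37, max=4, total=39}

Answer: {count=37, max=4, total=39}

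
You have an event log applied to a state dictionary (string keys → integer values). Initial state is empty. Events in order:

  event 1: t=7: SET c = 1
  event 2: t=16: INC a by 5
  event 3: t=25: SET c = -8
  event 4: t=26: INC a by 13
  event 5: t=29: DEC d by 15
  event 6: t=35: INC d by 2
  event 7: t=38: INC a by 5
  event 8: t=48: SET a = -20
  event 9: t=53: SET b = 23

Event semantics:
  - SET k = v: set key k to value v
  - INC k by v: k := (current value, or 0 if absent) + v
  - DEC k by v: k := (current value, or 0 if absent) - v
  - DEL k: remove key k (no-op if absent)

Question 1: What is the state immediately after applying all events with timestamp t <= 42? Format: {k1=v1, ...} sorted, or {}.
Answer: {a=23, c=-8, d=-13}

Derivation:
Apply events with t <= 42 (7 events):
  after event 1 (t=7: SET c = 1): {c=1}
  after event 2 (t=16: INC a by 5): {a=5, c=1}
  after event 3 (t=25: SET c = -8): {a=5, c=-8}
  after event 4 (t=26: INC a by 13): {a=18, c=-8}
  after event 5 (t=29: DEC d by 15): {a=18, c=-8, d=-15}
  after event 6 (t=35: INC d by 2): {a=18, c=-8, d=-13}
  after event 7 (t=38: INC a by 5): {a=23, c=-8, d=-13}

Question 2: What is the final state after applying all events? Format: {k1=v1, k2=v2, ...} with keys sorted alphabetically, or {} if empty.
Answer: {a=-20, b=23, c=-8, d=-13}

Derivation:
  after event 1 (t=7: SET c = 1): {c=1}
  after event 2 (t=16: INC a by 5): {a=5, c=1}
  after event 3 (t=25: SET c = -8): {a=5, c=-8}
  after event 4 (t=26: INC a by 13): {a=18, c=-8}
  after event 5 (t=29: DEC d by 15): {a=18, c=-8, d=-15}
  after event 6 (t=35: INC d by 2): {a=18, c=-8, d=-13}
  after event 7 (t=38: INC a by 5): {a=23, c=-8, d=-13}
  after event 8 (t=48: SET a = -20): {a=-20, c=-8, d=-13}
  after event 9 (t=53: SET b = 23): {a=-20, b=23, c=-8, d=-13}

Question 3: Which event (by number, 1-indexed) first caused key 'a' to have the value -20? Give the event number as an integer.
Answer: 8

Derivation:
Looking for first event where a becomes -20:
  event 2: a = 5
  event 3: a = 5
  event 4: a = 18
  event 5: a = 18
  event 6: a = 18
  event 7: a = 23
  event 8: a 23 -> -20  <-- first match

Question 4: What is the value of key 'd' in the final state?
Track key 'd' through all 9 events:
  event 1 (t=7: SET c = 1): d unchanged
  event 2 (t=16: INC a by 5): d unchanged
  event 3 (t=25: SET c = -8): d unchanged
  event 4 (t=26: INC a by 13): d unchanged
  event 5 (t=29: DEC d by 15): d (absent) -> -15
  event 6 (t=35: INC d by 2): d -15 -> -13
  event 7 (t=38: INC a by 5): d unchanged
  event 8 (t=48: SET a = -20): d unchanged
  event 9 (t=53: SET b = 23): d unchanged
Final: d = -13

Answer: -13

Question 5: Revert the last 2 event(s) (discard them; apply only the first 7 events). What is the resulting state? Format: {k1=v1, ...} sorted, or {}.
Answer: {a=23, c=-8, d=-13}

Derivation:
Keep first 7 events (discard last 2):
  after event 1 (t=7: SET c = 1): {c=1}
  after event 2 (t=16: INC a by 5): {a=5, c=1}
  after event 3 (t=25: SET c = -8): {a=5, c=-8}
  after event 4 (t=26: INC a by 13): {a=18, c=-8}
  after event 5 (t=29: DEC d by 15): {a=18, c=-8, d=-15}
  after event 6 (t=35: INC d by 2): {a=18, c=-8, d=-13}
  after event 7 (t=38: INC a by 5): {a=23, c=-8, d=-13}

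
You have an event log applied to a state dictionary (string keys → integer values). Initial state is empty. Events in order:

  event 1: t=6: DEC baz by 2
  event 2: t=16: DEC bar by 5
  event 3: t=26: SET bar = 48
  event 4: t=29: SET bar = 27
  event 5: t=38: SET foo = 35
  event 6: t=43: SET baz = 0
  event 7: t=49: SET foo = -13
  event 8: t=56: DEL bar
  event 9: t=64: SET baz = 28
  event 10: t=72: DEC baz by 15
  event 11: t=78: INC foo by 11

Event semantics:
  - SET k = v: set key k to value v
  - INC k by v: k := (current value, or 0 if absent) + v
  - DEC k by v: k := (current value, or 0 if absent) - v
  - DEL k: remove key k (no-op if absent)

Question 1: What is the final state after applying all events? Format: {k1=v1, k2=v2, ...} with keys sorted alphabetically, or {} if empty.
Answer: {baz=13, foo=-2}

Derivation:
  after event 1 (t=6: DEC baz by 2): {baz=-2}
  after event 2 (t=16: DEC bar by 5): {bar=-5, baz=-2}
  after event 3 (t=26: SET bar = 48): {bar=48, baz=-2}
  after event 4 (t=29: SET bar = 27): {bar=27, baz=-2}
  after event 5 (t=38: SET foo = 35): {bar=27, baz=-2, foo=35}
  after event 6 (t=43: SET baz = 0): {bar=27, baz=0, foo=35}
  after event 7 (t=49: SET foo = -13): {bar=27, baz=0, foo=-13}
  after event 8 (t=56: DEL bar): {baz=0, foo=-13}
  after event 9 (t=64: SET baz = 28): {baz=28, foo=-13}
  after event 10 (t=72: DEC baz by 15): {baz=13, foo=-13}
  after event 11 (t=78: INC foo by 11): {baz=13, foo=-2}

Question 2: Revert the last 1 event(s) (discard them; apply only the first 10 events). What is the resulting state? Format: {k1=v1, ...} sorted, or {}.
Keep first 10 events (discard last 1):
  after event 1 (t=6: DEC baz by 2): {baz=-2}
  after event 2 (t=16: DEC bar by 5): {bar=-5, baz=-2}
  after event 3 (t=26: SET bar = 48): {bar=48, baz=-2}
  after event 4 (t=29: SET bar = 27): {bar=27, baz=-2}
  after event 5 (t=38: SET foo = 35): {bar=27, baz=-2, foo=35}
  after event 6 (t=43: SET baz = 0): {bar=27, baz=0, foo=35}
  after event 7 (t=49: SET foo = -13): {bar=27, baz=0, foo=-13}
  after event 8 (t=56: DEL bar): {baz=0, foo=-13}
  after event 9 (t=64: SET baz = 28): {baz=28, foo=-13}
  after event 10 (t=72: DEC baz by 15): {baz=13, foo=-13}

Answer: {baz=13, foo=-13}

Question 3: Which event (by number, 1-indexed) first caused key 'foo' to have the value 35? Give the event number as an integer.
Answer: 5

Derivation:
Looking for first event where foo becomes 35:
  event 5: foo (absent) -> 35  <-- first match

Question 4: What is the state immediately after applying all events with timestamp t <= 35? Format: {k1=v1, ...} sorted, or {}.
Answer: {bar=27, baz=-2}

Derivation:
Apply events with t <= 35 (4 events):
  after event 1 (t=6: DEC baz by 2): {baz=-2}
  after event 2 (t=16: DEC bar by 5): {bar=-5, baz=-2}
  after event 3 (t=26: SET bar = 48): {bar=48, baz=-2}
  after event 4 (t=29: SET bar = 27): {bar=27, baz=-2}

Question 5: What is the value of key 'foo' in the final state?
Answer: -2

Derivation:
Track key 'foo' through all 11 events:
  event 1 (t=6: DEC baz by 2): foo unchanged
  event 2 (t=16: DEC bar by 5): foo unchanged
  event 3 (t=26: SET bar = 48): foo unchanged
  event 4 (t=29: SET bar = 27): foo unchanged
  event 5 (t=38: SET foo = 35): foo (absent) -> 35
  event 6 (t=43: SET baz = 0): foo unchanged
  event 7 (t=49: SET foo = -13): foo 35 -> -13
  event 8 (t=56: DEL bar): foo unchanged
  event 9 (t=64: SET baz = 28): foo unchanged
  event 10 (t=72: DEC baz by 15): foo unchanged
  event 11 (t=78: INC foo by 11): foo -13 -> -2
Final: foo = -2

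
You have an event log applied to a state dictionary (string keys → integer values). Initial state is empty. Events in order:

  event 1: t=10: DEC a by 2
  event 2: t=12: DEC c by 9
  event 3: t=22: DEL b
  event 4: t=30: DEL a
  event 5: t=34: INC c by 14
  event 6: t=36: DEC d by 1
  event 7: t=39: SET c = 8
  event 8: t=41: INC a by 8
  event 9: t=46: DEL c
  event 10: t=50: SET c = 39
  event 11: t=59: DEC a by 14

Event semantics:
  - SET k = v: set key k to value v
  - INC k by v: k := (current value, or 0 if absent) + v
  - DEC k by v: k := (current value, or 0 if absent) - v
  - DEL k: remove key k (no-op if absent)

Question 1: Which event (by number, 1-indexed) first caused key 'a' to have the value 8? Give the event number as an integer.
Answer: 8

Derivation:
Looking for first event where a becomes 8:
  event 1: a = -2
  event 2: a = -2
  event 3: a = -2
  event 4: a = (absent)
  event 8: a (absent) -> 8  <-- first match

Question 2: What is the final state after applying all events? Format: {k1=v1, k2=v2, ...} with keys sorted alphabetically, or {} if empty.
  after event 1 (t=10: DEC a by 2): {a=-2}
  after event 2 (t=12: DEC c by 9): {a=-2, c=-9}
  after event 3 (t=22: DEL b): {a=-2, c=-9}
  after event 4 (t=30: DEL a): {c=-9}
  after event 5 (t=34: INC c by 14): {c=5}
  after event 6 (t=36: DEC d by 1): {c=5, d=-1}
  after event 7 (t=39: SET c = 8): {c=8, d=-1}
  after event 8 (t=41: INC a by 8): {a=8, c=8, d=-1}
  after event 9 (t=46: DEL c): {a=8, d=-1}
  after event 10 (t=50: SET c = 39): {a=8, c=39, d=-1}
  after event 11 (t=59: DEC a by 14): {a=-6, c=39, d=-1}

Answer: {a=-6, c=39, d=-1}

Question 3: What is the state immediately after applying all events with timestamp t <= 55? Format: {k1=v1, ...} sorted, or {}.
Apply events with t <= 55 (10 events):
  after event 1 (t=10: DEC a by 2): {a=-2}
  after event 2 (t=12: DEC c by 9): {a=-2, c=-9}
  after event 3 (t=22: DEL b): {a=-2, c=-9}
  after event 4 (t=30: DEL a): {c=-9}
  after event 5 (t=34: INC c by 14): {c=5}
  after event 6 (t=36: DEC d by 1): {c=5, d=-1}
  after event 7 (t=39: SET c = 8): {c=8, d=-1}
  after event 8 (t=41: INC a by 8): {a=8, c=8, d=-1}
  after event 9 (t=46: DEL c): {a=8, d=-1}
  after event 10 (t=50: SET c = 39): {a=8, c=39, d=-1}

Answer: {a=8, c=39, d=-1}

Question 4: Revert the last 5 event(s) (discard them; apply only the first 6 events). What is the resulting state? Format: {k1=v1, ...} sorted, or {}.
Keep first 6 events (discard last 5):
  after event 1 (t=10: DEC a by 2): {a=-2}
  after event 2 (t=12: DEC c by 9): {a=-2, c=-9}
  after event 3 (t=22: DEL b): {a=-2, c=-9}
  after event 4 (t=30: DEL a): {c=-9}
  after event 5 (t=34: INC c by 14): {c=5}
  after event 6 (t=36: DEC d by 1): {c=5, d=-1}

Answer: {c=5, d=-1}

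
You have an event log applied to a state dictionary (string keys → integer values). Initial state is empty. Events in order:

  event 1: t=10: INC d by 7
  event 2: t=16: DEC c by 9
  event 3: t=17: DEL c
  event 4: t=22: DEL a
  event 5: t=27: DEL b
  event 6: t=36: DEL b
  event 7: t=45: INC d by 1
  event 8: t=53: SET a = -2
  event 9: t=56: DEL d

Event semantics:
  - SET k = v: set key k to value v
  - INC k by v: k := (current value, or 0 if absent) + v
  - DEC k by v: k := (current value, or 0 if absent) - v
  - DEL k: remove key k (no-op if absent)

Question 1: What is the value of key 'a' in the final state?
Answer: -2

Derivation:
Track key 'a' through all 9 events:
  event 1 (t=10: INC d by 7): a unchanged
  event 2 (t=16: DEC c by 9): a unchanged
  event 3 (t=17: DEL c): a unchanged
  event 4 (t=22: DEL a): a (absent) -> (absent)
  event 5 (t=27: DEL b): a unchanged
  event 6 (t=36: DEL b): a unchanged
  event 7 (t=45: INC d by 1): a unchanged
  event 8 (t=53: SET a = -2): a (absent) -> -2
  event 9 (t=56: DEL d): a unchanged
Final: a = -2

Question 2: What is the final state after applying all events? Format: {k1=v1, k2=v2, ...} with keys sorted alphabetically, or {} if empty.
  after event 1 (t=10: INC d by 7): {d=7}
  after event 2 (t=16: DEC c by 9): {c=-9, d=7}
  after event 3 (t=17: DEL c): {d=7}
  after event 4 (t=22: DEL a): {d=7}
  after event 5 (t=27: DEL b): {d=7}
  after event 6 (t=36: DEL b): {d=7}
  after event 7 (t=45: INC d by 1): {d=8}
  after event 8 (t=53: SET a = -2): {a=-2, d=8}
  after event 9 (t=56: DEL d): {a=-2}

Answer: {a=-2}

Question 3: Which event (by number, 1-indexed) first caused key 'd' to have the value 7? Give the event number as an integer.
Looking for first event where d becomes 7:
  event 1: d (absent) -> 7  <-- first match

Answer: 1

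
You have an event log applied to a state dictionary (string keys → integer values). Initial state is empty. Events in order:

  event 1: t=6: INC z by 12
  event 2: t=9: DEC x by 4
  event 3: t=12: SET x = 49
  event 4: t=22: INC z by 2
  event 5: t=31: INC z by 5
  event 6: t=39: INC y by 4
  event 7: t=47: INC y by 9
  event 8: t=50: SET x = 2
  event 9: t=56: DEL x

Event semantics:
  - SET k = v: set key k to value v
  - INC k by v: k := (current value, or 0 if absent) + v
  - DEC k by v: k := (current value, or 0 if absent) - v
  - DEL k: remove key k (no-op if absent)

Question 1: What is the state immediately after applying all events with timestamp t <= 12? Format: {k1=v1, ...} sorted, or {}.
Answer: {x=49, z=12}

Derivation:
Apply events with t <= 12 (3 events):
  after event 1 (t=6: INC z by 12): {z=12}
  after event 2 (t=9: DEC x by 4): {x=-4, z=12}
  after event 3 (t=12: SET x = 49): {x=49, z=12}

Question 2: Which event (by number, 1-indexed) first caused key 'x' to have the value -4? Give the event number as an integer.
Looking for first event where x becomes -4:
  event 2: x (absent) -> -4  <-- first match

Answer: 2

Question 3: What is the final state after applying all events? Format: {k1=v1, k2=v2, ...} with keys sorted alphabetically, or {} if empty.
Answer: {y=13, z=19}

Derivation:
  after event 1 (t=6: INC z by 12): {z=12}
  after event 2 (t=9: DEC x by 4): {x=-4, z=12}
  after event 3 (t=12: SET x = 49): {x=49, z=12}
  after event 4 (t=22: INC z by 2): {x=49, z=14}
  after event 5 (t=31: INC z by 5): {x=49, z=19}
  after event 6 (t=39: INC y by 4): {x=49, y=4, z=19}
  after event 7 (t=47: INC y by 9): {x=49, y=13, z=19}
  after event 8 (t=50: SET x = 2): {x=2, y=13, z=19}
  after event 9 (t=56: DEL x): {y=13, z=19}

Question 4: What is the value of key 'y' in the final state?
Track key 'y' through all 9 events:
  event 1 (t=6: INC z by 12): y unchanged
  event 2 (t=9: DEC x by 4): y unchanged
  event 3 (t=12: SET x = 49): y unchanged
  event 4 (t=22: INC z by 2): y unchanged
  event 5 (t=31: INC z by 5): y unchanged
  event 6 (t=39: INC y by 4): y (absent) -> 4
  event 7 (t=47: INC y by 9): y 4 -> 13
  event 8 (t=50: SET x = 2): y unchanged
  event 9 (t=56: DEL x): y unchanged
Final: y = 13

Answer: 13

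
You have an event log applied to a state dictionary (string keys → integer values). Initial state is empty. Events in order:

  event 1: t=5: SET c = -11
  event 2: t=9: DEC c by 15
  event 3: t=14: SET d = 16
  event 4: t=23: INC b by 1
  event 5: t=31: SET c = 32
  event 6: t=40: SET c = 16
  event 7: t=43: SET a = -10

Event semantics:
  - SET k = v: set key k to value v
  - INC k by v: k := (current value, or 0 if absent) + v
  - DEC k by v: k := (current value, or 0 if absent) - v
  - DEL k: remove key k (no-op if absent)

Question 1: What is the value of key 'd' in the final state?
Track key 'd' through all 7 events:
  event 1 (t=5: SET c = -11): d unchanged
  event 2 (t=9: DEC c by 15): d unchanged
  event 3 (t=14: SET d = 16): d (absent) -> 16
  event 4 (t=23: INC b by 1): d unchanged
  event 5 (t=31: SET c = 32): d unchanged
  event 6 (t=40: SET c = 16): d unchanged
  event 7 (t=43: SET a = -10): d unchanged
Final: d = 16

Answer: 16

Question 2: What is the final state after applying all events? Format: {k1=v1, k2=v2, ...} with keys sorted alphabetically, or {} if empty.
Answer: {a=-10, b=1, c=16, d=16}

Derivation:
  after event 1 (t=5: SET c = -11): {c=-11}
  after event 2 (t=9: DEC c by 15): {c=-26}
  after event 3 (t=14: SET d = 16): {c=-26, d=16}
  after event 4 (t=23: INC b by 1): {b=1, c=-26, d=16}
  after event 5 (t=31: SET c = 32): {b=1, c=32, d=16}
  after event 6 (t=40: SET c = 16): {b=1, c=16, d=16}
  after event 7 (t=43: SET a = -10): {a=-10, b=1, c=16, d=16}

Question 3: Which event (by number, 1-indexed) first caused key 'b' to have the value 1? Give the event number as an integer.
Looking for first event where b becomes 1:
  event 4: b (absent) -> 1  <-- first match

Answer: 4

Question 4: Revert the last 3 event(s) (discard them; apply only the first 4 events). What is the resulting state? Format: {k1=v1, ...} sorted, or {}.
Keep first 4 events (discard last 3):
  after event 1 (t=5: SET c = -11): {c=-11}
  after event 2 (t=9: DEC c by 15): {c=-26}
  after event 3 (t=14: SET d = 16): {c=-26, d=16}
  after event 4 (t=23: INC b by 1): {b=1, c=-26, d=16}

Answer: {b=1, c=-26, d=16}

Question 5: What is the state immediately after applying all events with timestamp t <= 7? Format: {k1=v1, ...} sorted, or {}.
Answer: {c=-11}

Derivation:
Apply events with t <= 7 (1 events):
  after event 1 (t=5: SET c = -11): {c=-11}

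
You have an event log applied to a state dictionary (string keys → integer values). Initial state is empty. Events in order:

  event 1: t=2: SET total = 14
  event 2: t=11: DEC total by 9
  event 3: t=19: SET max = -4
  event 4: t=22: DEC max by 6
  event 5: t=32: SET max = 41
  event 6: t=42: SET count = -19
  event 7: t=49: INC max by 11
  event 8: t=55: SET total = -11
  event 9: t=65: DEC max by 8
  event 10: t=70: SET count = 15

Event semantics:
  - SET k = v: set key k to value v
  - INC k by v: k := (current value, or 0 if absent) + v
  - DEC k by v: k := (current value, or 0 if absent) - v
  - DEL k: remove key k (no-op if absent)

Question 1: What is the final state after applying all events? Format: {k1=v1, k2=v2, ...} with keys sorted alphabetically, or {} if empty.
  after event 1 (t=2: SET total = 14): {total=14}
  after event 2 (t=11: DEC total by 9): {total=5}
  after event 3 (t=19: SET max = -4): {max=-4, total=5}
  after event 4 (t=22: DEC max by 6): {max=-10, total=5}
  after event 5 (t=32: SET max = 41): {max=41, total=5}
  after event 6 (t=42: SET count = -19): {count=-19, max=41, total=5}
  after event 7 (t=49: INC max by 11): {count=-19, max=52, total=5}
  after event 8 (t=55: SET total = -11): {count=-19, max=52, total=-11}
  after event 9 (t=65: DEC max by 8): {count=-19, max=44, total=-11}
  after event 10 (t=70: SET count = 15): {count=15, max=44, total=-11}

Answer: {count=15, max=44, total=-11}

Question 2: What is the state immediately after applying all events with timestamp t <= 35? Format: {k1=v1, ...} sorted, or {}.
Answer: {max=41, total=5}

Derivation:
Apply events with t <= 35 (5 events):
  after event 1 (t=2: SET total = 14): {total=14}
  after event 2 (t=11: DEC total by 9): {total=5}
  after event 3 (t=19: SET max = -4): {max=-4, total=5}
  after event 4 (t=22: DEC max by 6): {max=-10, total=5}
  after event 5 (t=32: SET max = 41): {max=41, total=5}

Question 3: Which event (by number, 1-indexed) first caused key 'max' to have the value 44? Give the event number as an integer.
Answer: 9

Derivation:
Looking for first event where max becomes 44:
  event 3: max = -4
  event 4: max = -10
  event 5: max = 41
  event 6: max = 41
  event 7: max = 52
  event 8: max = 52
  event 9: max 52 -> 44  <-- first match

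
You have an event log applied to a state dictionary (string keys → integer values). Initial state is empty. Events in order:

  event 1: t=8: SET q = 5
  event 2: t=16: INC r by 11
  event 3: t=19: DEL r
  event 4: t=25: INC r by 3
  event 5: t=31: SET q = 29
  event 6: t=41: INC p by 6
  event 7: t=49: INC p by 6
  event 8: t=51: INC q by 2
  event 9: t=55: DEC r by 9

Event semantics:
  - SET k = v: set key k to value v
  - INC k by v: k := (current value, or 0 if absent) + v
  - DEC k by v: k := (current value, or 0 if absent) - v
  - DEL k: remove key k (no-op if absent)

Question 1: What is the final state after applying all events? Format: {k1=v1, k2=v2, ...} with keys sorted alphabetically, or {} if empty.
  after event 1 (t=8: SET q = 5): {q=5}
  after event 2 (t=16: INC r by 11): {q=5, r=11}
  after event 3 (t=19: DEL r): {q=5}
  after event 4 (t=25: INC r by 3): {q=5, r=3}
  after event 5 (t=31: SET q = 29): {q=29, r=3}
  after event 6 (t=41: INC p by 6): {p=6, q=29, r=3}
  after event 7 (t=49: INC p by 6): {p=12, q=29, r=3}
  after event 8 (t=51: INC q by 2): {p=12, q=31, r=3}
  after event 9 (t=55: DEC r by 9): {p=12, q=31, r=-6}

Answer: {p=12, q=31, r=-6}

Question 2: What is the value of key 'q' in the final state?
Answer: 31

Derivation:
Track key 'q' through all 9 events:
  event 1 (t=8: SET q = 5): q (absent) -> 5
  event 2 (t=16: INC r by 11): q unchanged
  event 3 (t=19: DEL r): q unchanged
  event 4 (t=25: INC r by 3): q unchanged
  event 5 (t=31: SET q = 29): q 5 -> 29
  event 6 (t=41: INC p by 6): q unchanged
  event 7 (t=49: INC p by 6): q unchanged
  event 8 (t=51: INC q by 2): q 29 -> 31
  event 9 (t=55: DEC r by 9): q unchanged
Final: q = 31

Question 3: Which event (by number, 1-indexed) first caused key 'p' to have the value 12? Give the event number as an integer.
Looking for first event where p becomes 12:
  event 6: p = 6
  event 7: p 6 -> 12  <-- first match

Answer: 7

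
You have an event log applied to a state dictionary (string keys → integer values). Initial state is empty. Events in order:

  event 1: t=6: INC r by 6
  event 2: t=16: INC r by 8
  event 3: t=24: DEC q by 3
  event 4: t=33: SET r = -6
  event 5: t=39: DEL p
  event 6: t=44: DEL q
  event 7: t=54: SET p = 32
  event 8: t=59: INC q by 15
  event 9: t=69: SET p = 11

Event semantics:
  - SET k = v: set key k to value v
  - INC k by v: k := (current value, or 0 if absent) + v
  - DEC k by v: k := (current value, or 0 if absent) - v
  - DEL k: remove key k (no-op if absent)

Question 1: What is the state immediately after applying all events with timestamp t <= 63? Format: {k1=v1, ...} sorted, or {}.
Apply events with t <= 63 (8 events):
  after event 1 (t=6: INC r by 6): {r=6}
  after event 2 (t=16: INC r by 8): {r=14}
  after event 3 (t=24: DEC q by 3): {q=-3, r=14}
  after event 4 (t=33: SET r = -6): {q=-3, r=-6}
  after event 5 (t=39: DEL p): {q=-3, r=-6}
  after event 6 (t=44: DEL q): {r=-6}
  after event 7 (t=54: SET p = 32): {p=32, r=-6}
  after event 8 (t=59: INC q by 15): {p=32, q=15, r=-6}

Answer: {p=32, q=15, r=-6}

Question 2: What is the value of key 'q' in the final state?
Answer: 15

Derivation:
Track key 'q' through all 9 events:
  event 1 (t=6: INC r by 6): q unchanged
  event 2 (t=16: INC r by 8): q unchanged
  event 3 (t=24: DEC q by 3): q (absent) -> -3
  event 4 (t=33: SET r = -6): q unchanged
  event 5 (t=39: DEL p): q unchanged
  event 6 (t=44: DEL q): q -3 -> (absent)
  event 7 (t=54: SET p = 32): q unchanged
  event 8 (t=59: INC q by 15): q (absent) -> 15
  event 9 (t=69: SET p = 11): q unchanged
Final: q = 15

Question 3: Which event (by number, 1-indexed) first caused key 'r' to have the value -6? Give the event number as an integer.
Answer: 4

Derivation:
Looking for first event where r becomes -6:
  event 1: r = 6
  event 2: r = 14
  event 3: r = 14
  event 4: r 14 -> -6  <-- first match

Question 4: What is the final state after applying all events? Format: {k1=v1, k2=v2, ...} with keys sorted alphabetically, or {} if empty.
Answer: {p=11, q=15, r=-6}

Derivation:
  after event 1 (t=6: INC r by 6): {r=6}
  after event 2 (t=16: INC r by 8): {r=14}
  after event 3 (t=24: DEC q by 3): {q=-3, r=14}
  after event 4 (t=33: SET r = -6): {q=-3, r=-6}
  after event 5 (t=39: DEL p): {q=-3, r=-6}
  after event 6 (t=44: DEL q): {r=-6}
  after event 7 (t=54: SET p = 32): {p=32, r=-6}
  after event 8 (t=59: INC q by 15): {p=32, q=15, r=-6}
  after event 9 (t=69: SET p = 11): {p=11, q=15, r=-6}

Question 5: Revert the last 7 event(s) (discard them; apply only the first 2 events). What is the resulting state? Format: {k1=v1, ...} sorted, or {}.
Answer: {r=14}

Derivation:
Keep first 2 events (discard last 7):
  after event 1 (t=6: INC r by 6): {r=6}
  after event 2 (t=16: INC r by 8): {r=14}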